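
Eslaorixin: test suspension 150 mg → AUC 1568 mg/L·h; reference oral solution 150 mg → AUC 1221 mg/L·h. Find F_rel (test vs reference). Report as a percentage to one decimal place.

F_rel = 128.4%

F_rel = (AUC_test/D_test) / (AUC_ref/D_ref)
      = (1568/150) / (1221/150)
      = 10.4533 / 8.14 = 1.2842 = 128.42%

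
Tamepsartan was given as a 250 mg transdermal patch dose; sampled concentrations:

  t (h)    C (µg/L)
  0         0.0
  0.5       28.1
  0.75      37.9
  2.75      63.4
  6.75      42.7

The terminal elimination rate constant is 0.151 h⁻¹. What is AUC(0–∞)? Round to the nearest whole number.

Trapezoidal AUC_0→6.75:
  [0→0.5]: (0.0+28.1)/2 × 0.5 = 7.025
  [0.5→0.75]: (28.1+37.9)/2 × 0.25 = 8.25
  [0.75→2.75]: (37.9+63.4)/2 × 2 = 101.3
  [2.75→6.75]: (63.4+42.7)/2 × 4 = 212.2
  Sum = 328.775 µg/L·h
Extrapolated tail: C_last / k_e = 42.7 / 0.151 = 282.781
AUC_0→∞ = 328.775 + 282.781 = 611.556 µg/L·h

AUC = 612 µg/L·h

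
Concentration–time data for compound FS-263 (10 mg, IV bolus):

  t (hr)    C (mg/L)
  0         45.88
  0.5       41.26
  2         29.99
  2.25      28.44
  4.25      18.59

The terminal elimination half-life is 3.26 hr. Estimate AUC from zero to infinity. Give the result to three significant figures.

Trapezoidal AUC_0→4.25:
  [0→0.5]: (45.88+41.26)/2 × 0.5 = 21.785
  [0.5→2]: (41.26+29.99)/2 × 1.5 = 53.4375
  [2→2.25]: (29.99+28.44)/2 × 0.25 = 7.30375
  [2.25→4.25]: (28.44+18.59)/2 × 2 = 47.03
  Sum = 129.55625 mg/L·hr
k_e = ln2 / t½ = 0.693147 / 3.26 = 0.2126 hr^-1
Extrapolated tail: C_last / k_e = 18.59 / 0.2126 = 87.441
AUC_0→∞ = 129.55625 + 87.441 = 216.99725 mg/L·hr

AUC = 217 mg/L·hr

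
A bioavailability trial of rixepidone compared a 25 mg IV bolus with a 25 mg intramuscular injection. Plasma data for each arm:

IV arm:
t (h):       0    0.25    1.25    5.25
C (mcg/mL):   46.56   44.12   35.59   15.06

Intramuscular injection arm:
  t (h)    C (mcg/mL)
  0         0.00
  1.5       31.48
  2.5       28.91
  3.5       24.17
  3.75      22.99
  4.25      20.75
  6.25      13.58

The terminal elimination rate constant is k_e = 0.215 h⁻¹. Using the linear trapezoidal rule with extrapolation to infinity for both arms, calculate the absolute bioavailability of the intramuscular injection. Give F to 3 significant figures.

Trapezoidal AUC_0→5.25 (IV):
  [0→0.25]: (46.56+44.12)/2 × 0.25 = 11.335
  [0.25→1.25]: (44.12+35.59)/2 × 1 = 39.855
  [1.25→5.25]: (35.59+15.06)/2 × 4 = 101.3
  Sum = 152.49 mcg/mL·h
IV tail: 15.06/0.215 = 70.047; AUC_iv,0→∞ = 152.49 + 70.047 = 222.537 mcg/mL·h
Trapezoidal AUC_0→6.25 (intramuscular injection):
  [0→1.5]: (0.00+31.48)/2 × 1.5 = 23.61
  [1.5→2.5]: (31.48+28.91)/2 × 1 = 30.195
  [2.5→3.5]: (28.91+24.17)/2 × 1 = 26.54
  [3.5→3.75]: (24.17+22.99)/2 × 0.25 = 5.895
  [3.75→4.25]: (22.99+20.75)/2 × 0.5 = 10.935
  [4.25→6.25]: (20.75+13.58)/2 × 2 = 34.33
  Sum = 131.505 mcg/mL·h
intramuscular injection tail: 13.58/0.215 = 63.163; AUC_ev,0→∞ = 131.505 + 63.163 = 194.668 mcg/mL·h
F = (AUC_ev/D_ev)/(AUC_iv/D_iv) = (194.668/25)/(222.537/25) = 7.78672/8.90148 = 0.8748

F = 0.875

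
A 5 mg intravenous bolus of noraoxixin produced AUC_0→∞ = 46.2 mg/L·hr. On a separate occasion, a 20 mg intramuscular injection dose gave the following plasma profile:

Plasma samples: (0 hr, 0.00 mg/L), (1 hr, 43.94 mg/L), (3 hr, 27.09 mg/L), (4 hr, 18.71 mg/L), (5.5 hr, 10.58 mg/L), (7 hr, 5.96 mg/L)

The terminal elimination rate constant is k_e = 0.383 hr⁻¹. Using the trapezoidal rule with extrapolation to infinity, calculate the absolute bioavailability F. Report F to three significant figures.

F = 0.897

Trapezoidal AUC_0→7 (intramuscular injection):
  [0→1]: (0.00+43.94)/2 × 1 = 21.97
  [1→3]: (43.94+27.09)/2 × 2 = 71.03
  [3→4]: (27.09+18.71)/2 × 1 = 22.9
  [4→5.5]: (18.71+10.58)/2 × 1.5 = 21.9675
  [5.5→7]: (10.58+5.96)/2 × 1.5 = 12.405
  Sum = 150.2725 mg/L·hr
Tail: C_last/k_e = 5.96/0.383 = 15.561
AUC_0→∞ (intramuscular injection) = 150.2725 + 15.561 = 165.8335 mg/L·hr
F = (AUC_ev/D_ev)/(AUC_iv/D_iv) = (165.8335/20)/(46.2/5) = 8.291675/9.24 = 0.8974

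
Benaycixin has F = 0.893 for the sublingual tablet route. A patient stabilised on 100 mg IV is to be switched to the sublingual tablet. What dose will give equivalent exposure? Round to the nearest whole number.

For equal systemic exposure: F × D_ev = D_iv
D_ev = D_iv / F = 100 / 0.893 = 111.982 mg

D_sublingual = 112 mg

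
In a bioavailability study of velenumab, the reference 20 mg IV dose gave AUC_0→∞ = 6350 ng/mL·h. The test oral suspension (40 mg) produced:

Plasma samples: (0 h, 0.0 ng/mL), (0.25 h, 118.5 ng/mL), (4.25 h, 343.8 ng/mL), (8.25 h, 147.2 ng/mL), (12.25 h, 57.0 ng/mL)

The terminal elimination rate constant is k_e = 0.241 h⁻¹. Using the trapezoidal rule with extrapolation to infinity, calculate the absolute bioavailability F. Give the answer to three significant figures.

F = 0.202

Trapezoidal AUC_0→12.25 (oral suspension):
  [0→0.25]: (0.0+118.5)/2 × 0.25 = 14.8125
  [0.25→4.25]: (118.5+343.8)/2 × 4 = 924.6
  [4.25→8.25]: (343.8+147.2)/2 × 4 = 982.0
  [8.25→12.25]: (147.2+57.0)/2 × 4 = 408.4
  Sum = 2329.8125 ng/mL·h
Tail: C_last/k_e = 57.0/0.241 = 236.515
AUC_0→∞ (oral suspension) = 2329.8125 + 236.515 = 2566.3275 ng/mL·h
F = (AUC_ev/D_ev)/(AUC_iv/D_iv) = (2566.3275/40)/(6350/20) = 64.1582/317.5 = 0.2021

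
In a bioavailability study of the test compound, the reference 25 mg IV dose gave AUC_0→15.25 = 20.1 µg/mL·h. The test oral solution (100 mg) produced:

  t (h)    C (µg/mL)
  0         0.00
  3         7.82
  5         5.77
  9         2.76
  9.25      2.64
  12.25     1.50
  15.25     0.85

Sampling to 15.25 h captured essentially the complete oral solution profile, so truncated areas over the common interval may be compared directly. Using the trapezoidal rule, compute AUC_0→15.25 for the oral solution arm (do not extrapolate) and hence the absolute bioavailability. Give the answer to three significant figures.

Trapezoidal AUC_0→15.25 (oral solution):
  [0→3]: (0.00+7.82)/2 × 3 = 11.73
  [3→5]: (7.82+5.77)/2 × 2 = 13.59
  [5→9]: (5.77+2.76)/2 × 4 = 17.06
  [9→9.25]: (2.76+2.64)/2 × 0.25 = 0.675
  [9.25→12.25]: (2.64+1.50)/2 × 3 = 6.21
  [12.25→15.25]: (1.50+0.85)/2 × 3 = 3.525
  Sum = 52.79 µg/mL·h
F = (AUC_ev/D_ev)/(AUC_iv/D_iv) = (52.79/100)/(20.1/25) = 0.5279/0.804 = 0.6566

F = 0.657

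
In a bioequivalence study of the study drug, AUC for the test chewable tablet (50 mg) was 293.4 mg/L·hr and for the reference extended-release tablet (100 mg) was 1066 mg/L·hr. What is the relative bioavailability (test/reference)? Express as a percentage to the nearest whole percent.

F_rel = (AUC_test/D_test) / (AUC_ref/D_ref)
      = (293.4/50) / (1066/100)
      = 5.868 / 10.66 = 0.5505 = 55.05%

F_rel = 55%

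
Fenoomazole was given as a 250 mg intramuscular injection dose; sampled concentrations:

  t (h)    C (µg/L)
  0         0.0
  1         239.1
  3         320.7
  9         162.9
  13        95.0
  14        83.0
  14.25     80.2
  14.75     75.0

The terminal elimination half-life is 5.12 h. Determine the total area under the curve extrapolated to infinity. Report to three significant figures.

AUC = 3350 µg/L·h

Trapezoidal AUC_0→14.75:
  [0→1]: (0.0+239.1)/2 × 1 = 119.55
  [1→3]: (239.1+320.7)/2 × 2 = 559.8
  [3→9]: (320.7+162.9)/2 × 6 = 1450.8
  [9→13]: (162.9+95.0)/2 × 4 = 515.8
  [13→14]: (95.0+83.0)/2 × 1 = 89.0
  [14→14.25]: (83.0+80.2)/2 × 0.25 = 20.4
  [14.25→14.75]: (80.2+75.0)/2 × 0.5 = 38.8
  Sum = 2794.15 µg/L·h
k_e = ln2 / t½ = 0.693147 / 5.12 = 0.1354 h^-1
Extrapolated tail: C_last / k_e = 75.0 / 0.1354 = 553.914
AUC_0→∞ = 2794.15 + 553.914 = 3348.064 µg/L·h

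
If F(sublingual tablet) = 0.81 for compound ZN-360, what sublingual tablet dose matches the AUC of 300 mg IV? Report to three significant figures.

For equal systemic exposure: F × D_ev = D_iv
D_ev = D_iv / F = 300 / 0.81 = 370.37 mg

D_sublingual = 370 mg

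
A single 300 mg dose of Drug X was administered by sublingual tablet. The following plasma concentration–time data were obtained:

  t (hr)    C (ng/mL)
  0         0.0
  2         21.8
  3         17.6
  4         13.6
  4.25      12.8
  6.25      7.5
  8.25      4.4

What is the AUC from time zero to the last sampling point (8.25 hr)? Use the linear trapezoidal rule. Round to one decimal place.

Trapezoidal AUC_0→8.25:
  [0→2]: (0.0+21.8)/2 × 2 = 21.8
  [2→3]: (21.8+17.6)/2 × 1 = 19.7
  [3→4]: (17.6+13.6)/2 × 1 = 15.6
  [4→4.25]: (13.6+12.8)/2 × 0.25 = 3.3
  [4.25→6.25]: (12.8+7.5)/2 × 2 = 20.3
  [6.25→8.25]: (7.5+4.4)/2 × 2 = 11.9
  Sum = 92.6 ng/mL·hr

AUC = 92.6 ng/mL·hr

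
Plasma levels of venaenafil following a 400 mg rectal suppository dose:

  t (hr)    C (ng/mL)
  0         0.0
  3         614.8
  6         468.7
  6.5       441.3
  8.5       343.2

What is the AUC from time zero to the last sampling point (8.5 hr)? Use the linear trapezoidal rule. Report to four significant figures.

Trapezoidal AUC_0→8.5:
  [0→3]: (0.0+614.8)/2 × 3 = 922.2
  [3→6]: (614.8+468.7)/2 × 3 = 1625.25
  [6→6.5]: (468.7+441.3)/2 × 0.5 = 227.5
  [6.5→8.5]: (441.3+343.2)/2 × 2 = 784.5
  Sum = 3559.45 ng/mL·hr

AUC = 3559 ng/mL·hr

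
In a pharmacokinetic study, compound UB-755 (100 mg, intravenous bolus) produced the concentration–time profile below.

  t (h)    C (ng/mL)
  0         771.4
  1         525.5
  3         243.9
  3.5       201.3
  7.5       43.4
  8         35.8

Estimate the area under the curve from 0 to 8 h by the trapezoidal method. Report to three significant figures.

AUC = 2040 ng/mL·h

Trapezoidal AUC_0→8:
  [0→1]: (771.4+525.5)/2 × 1 = 648.45
  [1→3]: (525.5+243.9)/2 × 2 = 769.4
  [3→3.5]: (243.9+201.3)/2 × 0.5 = 111.3
  [3.5→7.5]: (201.3+43.4)/2 × 4 = 489.4
  [7.5→8]: (43.4+35.8)/2 × 0.5 = 19.8
  Sum = 2038.35 ng/mL·h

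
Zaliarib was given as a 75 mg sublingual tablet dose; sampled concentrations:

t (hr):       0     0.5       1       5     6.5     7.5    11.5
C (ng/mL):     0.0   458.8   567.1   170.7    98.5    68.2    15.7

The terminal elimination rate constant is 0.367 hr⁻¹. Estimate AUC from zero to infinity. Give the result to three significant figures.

Trapezoidal AUC_0→11.5:
  [0→0.5]: (0.0+458.8)/2 × 0.5 = 114.7
  [0.5→1]: (458.8+567.1)/2 × 0.5 = 256.475
  [1→5]: (567.1+170.7)/2 × 4 = 1475.6
  [5→6.5]: (170.7+98.5)/2 × 1.5 = 201.9
  [6.5→7.5]: (98.5+68.2)/2 × 1 = 83.35
  [7.5→11.5]: (68.2+15.7)/2 × 4 = 167.8
  Sum = 2299.825 ng/mL·hr
Extrapolated tail: C_last / k_e = 15.7 / 0.367 = 42.779
AUC_0→∞ = 2299.825 + 42.779 = 2342.604 ng/mL·hr

AUC = 2340 ng/mL·hr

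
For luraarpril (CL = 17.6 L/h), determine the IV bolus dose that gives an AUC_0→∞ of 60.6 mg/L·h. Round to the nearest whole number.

Dose = 1067 mg

Dose_iv = CL × AUC_0→∞
     = 17.6 × 60.6 = 1066.56 mg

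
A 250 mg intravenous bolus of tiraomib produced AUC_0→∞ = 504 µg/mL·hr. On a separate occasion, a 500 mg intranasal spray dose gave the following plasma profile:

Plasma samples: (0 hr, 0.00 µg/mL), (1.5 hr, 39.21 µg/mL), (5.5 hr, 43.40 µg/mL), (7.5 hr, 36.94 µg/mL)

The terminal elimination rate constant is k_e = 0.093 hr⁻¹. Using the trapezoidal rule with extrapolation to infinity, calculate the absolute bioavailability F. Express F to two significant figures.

Trapezoidal AUC_0→7.5 (intranasal spray):
  [0→1.5]: (0.00+39.21)/2 × 1.5 = 29.4075
  [1.5→5.5]: (39.21+43.40)/2 × 4 = 165.22
  [5.5→7.5]: (43.40+36.94)/2 × 2 = 80.34
  Sum = 274.9675 µg/mL·hr
Tail: C_last/k_e = 36.94/0.093 = 397.204
AUC_0→∞ (intranasal spray) = 274.9675 + 397.204 = 672.1715 µg/mL·hr
F = (AUC_ev/D_ev)/(AUC_iv/D_iv) = (672.1715/500)/(504/250) = 1.344343/2.016 = 0.6668

F = 0.67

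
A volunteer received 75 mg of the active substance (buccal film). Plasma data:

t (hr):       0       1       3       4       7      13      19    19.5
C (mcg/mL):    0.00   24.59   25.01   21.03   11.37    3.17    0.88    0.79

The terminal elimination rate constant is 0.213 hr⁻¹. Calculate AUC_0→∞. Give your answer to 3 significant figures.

AUC = 193 mcg/mL·hr

Trapezoidal AUC_0→19.5:
  [0→1]: (0.00+24.59)/2 × 1 = 12.295
  [1→3]: (24.59+25.01)/2 × 2 = 49.6
  [3→4]: (25.01+21.03)/2 × 1 = 23.02
  [4→7]: (21.03+11.37)/2 × 3 = 48.6
  [7→13]: (11.37+3.17)/2 × 6 = 43.62
  [13→19]: (3.17+0.88)/2 × 6 = 12.15
  [19→19.5]: (0.88+0.79)/2 × 0.5 = 0.4175
  Sum = 189.7025 mcg/mL·hr
Extrapolated tail: C_last / k_e = 0.79 / 0.213 = 3.709
AUC_0→∞ = 189.7025 + 3.709 = 193.4115 mcg/mL·hr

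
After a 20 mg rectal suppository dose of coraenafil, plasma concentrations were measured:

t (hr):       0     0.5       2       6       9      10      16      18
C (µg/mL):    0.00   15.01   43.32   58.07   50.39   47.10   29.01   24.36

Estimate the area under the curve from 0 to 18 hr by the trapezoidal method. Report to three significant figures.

Trapezoidal AUC_0→18:
  [0→0.5]: (0.00+15.01)/2 × 0.5 = 3.7525
  [0.5→2]: (15.01+43.32)/2 × 1.5 = 43.7475
  [2→6]: (43.32+58.07)/2 × 4 = 202.78
  [6→9]: (58.07+50.39)/2 × 3 = 162.69
  [9→10]: (50.39+47.10)/2 × 1 = 48.745
  [10→16]: (47.10+29.01)/2 × 6 = 228.33
  [16→18]: (29.01+24.36)/2 × 2 = 53.37
  Sum = 743.415 µg/mL·hr

AUC = 743 µg/mL·hr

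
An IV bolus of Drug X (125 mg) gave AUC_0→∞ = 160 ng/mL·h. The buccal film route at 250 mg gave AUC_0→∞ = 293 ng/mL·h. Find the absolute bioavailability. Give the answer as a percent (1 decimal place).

F = 91.6%

F = (AUC_ev / D_ev) / (AUC_iv / D_iv)
  = (293/250) / (160/125)
  = 1.172 / 1.28 = 0.9156
  = 91.56%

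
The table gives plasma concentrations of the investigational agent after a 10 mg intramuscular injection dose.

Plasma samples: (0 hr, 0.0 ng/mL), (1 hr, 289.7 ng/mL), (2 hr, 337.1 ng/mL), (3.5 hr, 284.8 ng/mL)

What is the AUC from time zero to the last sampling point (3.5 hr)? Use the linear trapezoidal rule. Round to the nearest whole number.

AUC = 925 ng/mL·hr

Trapezoidal AUC_0→3.5:
  [0→1]: (0.0+289.7)/2 × 1 = 144.85
  [1→2]: (289.7+337.1)/2 × 1 = 313.4
  [2→3.5]: (337.1+284.8)/2 × 1.5 = 466.425
  Sum = 924.675 ng/mL·hr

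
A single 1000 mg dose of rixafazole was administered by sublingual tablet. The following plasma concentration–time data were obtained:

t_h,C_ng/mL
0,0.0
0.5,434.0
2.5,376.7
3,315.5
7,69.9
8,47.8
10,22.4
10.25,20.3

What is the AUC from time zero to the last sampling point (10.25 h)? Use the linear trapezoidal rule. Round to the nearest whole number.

Trapezoidal AUC_0→10.25:
  [0→0.5]: (0.0+434.0)/2 × 0.5 = 108.5
  [0.5→2.5]: (434.0+376.7)/2 × 2 = 810.7
  [2.5→3]: (376.7+315.5)/2 × 0.5 = 173.05
  [3→7]: (315.5+69.9)/2 × 4 = 770.8
  [7→8]: (69.9+47.8)/2 × 1 = 58.85
  [8→10]: (47.8+22.4)/2 × 2 = 70.2
  [10→10.25]: (22.4+20.3)/2 × 0.25 = 5.3375
  Sum = 1997.4375 ng/mL·h

AUC = 1997 ng/mL·h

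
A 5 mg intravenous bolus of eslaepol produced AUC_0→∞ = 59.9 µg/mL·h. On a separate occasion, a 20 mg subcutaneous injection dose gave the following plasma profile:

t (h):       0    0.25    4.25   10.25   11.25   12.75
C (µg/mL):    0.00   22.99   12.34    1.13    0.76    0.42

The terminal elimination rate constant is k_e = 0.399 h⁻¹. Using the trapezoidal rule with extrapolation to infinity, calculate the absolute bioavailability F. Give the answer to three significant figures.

Trapezoidal AUC_0→12.75 (subcutaneous injection):
  [0→0.25]: (0.00+22.99)/2 × 0.25 = 2.87375
  [0.25→4.25]: (22.99+12.34)/2 × 4 = 70.66
  [4.25→10.25]: (12.34+1.13)/2 × 6 = 40.41
  [10.25→11.25]: (1.13+0.76)/2 × 1 = 0.945
  [11.25→12.75]: (0.76+0.42)/2 × 1.5 = 0.885
  Sum = 115.77375 µg/mL·h
Tail: C_last/k_e = 0.42/0.399 = 1.053
AUC_0→∞ (subcutaneous injection) = 115.77375 + 1.053 = 116.82675 µg/mL·h
F = (AUC_ev/D_ev)/(AUC_iv/D_iv) = (116.82675/20)/(59.9/5) = 5.8413375/11.98 = 0.4876

F = 0.488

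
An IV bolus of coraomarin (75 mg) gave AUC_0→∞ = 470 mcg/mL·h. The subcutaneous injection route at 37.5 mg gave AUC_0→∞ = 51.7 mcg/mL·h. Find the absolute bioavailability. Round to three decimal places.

F = (AUC_ev / D_ev) / (AUC_iv / D_iv)
  = (51.7/37.5) / (470/75)
  = 1.37867 / 6.26667 = 0.2200

F = 0.220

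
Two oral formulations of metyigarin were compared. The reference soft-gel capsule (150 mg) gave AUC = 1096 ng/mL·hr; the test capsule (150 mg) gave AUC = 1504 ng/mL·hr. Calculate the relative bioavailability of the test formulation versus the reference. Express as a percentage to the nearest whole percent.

F_rel = 137%

F_rel = (AUC_test/D_test) / (AUC_ref/D_ref)
      = (1504/150) / (1096/150)
      = 10.0267 / 7.30667 = 1.3723 = 137.23%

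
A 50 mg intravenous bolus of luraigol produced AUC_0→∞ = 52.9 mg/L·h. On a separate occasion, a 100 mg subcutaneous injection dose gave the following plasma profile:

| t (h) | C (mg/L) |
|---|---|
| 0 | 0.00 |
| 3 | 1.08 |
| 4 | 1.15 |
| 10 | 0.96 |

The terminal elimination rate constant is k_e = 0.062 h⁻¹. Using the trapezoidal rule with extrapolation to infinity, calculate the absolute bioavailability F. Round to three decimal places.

F = 0.232

Trapezoidal AUC_0→10 (subcutaneous injection):
  [0→3]: (0.00+1.08)/2 × 3 = 1.62
  [3→4]: (1.08+1.15)/2 × 1 = 1.115
  [4→10]: (1.15+0.96)/2 × 6 = 6.33
  Sum = 9.065 mg/L·h
Tail: C_last/k_e = 0.96/0.062 = 15.484
AUC_0→∞ (subcutaneous injection) = 9.065 + 15.484 = 24.549 mg/L·h
F = (AUC_ev/D_ev)/(AUC_iv/D_iv) = (24.549/100)/(52.9/50) = 0.24549/1.058 = 0.2320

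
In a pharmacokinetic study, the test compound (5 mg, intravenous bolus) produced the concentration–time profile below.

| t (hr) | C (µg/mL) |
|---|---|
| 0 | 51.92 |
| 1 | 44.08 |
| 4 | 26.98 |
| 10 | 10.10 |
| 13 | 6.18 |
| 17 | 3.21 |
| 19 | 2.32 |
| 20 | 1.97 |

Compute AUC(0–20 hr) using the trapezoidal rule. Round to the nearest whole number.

Trapezoidal AUC_0→20:
  [0→1]: (51.92+44.08)/2 × 1 = 48.0
  [1→4]: (44.08+26.98)/2 × 3 = 106.59
  [4→10]: (26.98+10.10)/2 × 6 = 111.24
  [10→13]: (10.10+6.18)/2 × 3 = 24.42
  [13→17]: (6.18+3.21)/2 × 4 = 18.78
  [17→19]: (3.21+2.32)/2 × 2 = 5.53
  [19→20]: (2.32+1.97)/2 × 1 = 2.145
  Sum = 316.705 µg/mL·hr

AUC = 317 µg/mL·hr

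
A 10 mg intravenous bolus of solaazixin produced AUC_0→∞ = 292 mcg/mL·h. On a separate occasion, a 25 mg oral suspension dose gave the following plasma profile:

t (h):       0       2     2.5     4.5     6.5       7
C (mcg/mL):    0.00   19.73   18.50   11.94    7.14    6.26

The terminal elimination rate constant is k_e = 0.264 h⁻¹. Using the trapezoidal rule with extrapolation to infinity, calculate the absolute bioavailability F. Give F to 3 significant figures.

F = 0.145

Trapezoidal AUC_0→7 (oral suspension):
  [0→2]: (0.00+19.73)/2 × 2 = 19.73
  [2→2.5]: (19.73+18.50)/2 × 0.5 = 9.5575
  [2.5→4.5]: (18.50+11.94)/2 × 2 = 30.44
  [4.5→6.5]: (11.94+7.14)/2 × 2 = 19.08
  [6.5→7]: (7.14+6.26)/2 × 0.5 = 3.35
  Sum = 82.1575 mcg/mL·h
Tail: C_last/k_e = 6.26/0.264 = 23.712
AUC_0→∞ (oral suspension) = 82.1575 + 23.712 = 105.8695 mcg/mL·h
F = (AUC_ev/D_ev)/(AUC_iv/D_iv) = (105.8695/25)/(292/10) = 4.23478/29.2 = 0.1450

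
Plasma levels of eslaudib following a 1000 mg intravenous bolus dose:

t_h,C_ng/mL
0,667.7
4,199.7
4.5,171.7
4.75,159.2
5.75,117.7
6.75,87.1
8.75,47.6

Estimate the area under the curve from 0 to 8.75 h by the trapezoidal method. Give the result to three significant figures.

AUC = 2240 ng/mL·h

Trapezoidal AUC_0→8.75:
  [0→4]: (667.7+199.7)/2 × 4 = 1734.8
  [4→4.5]: (199.7+171.7)/2 × 0.5 = 92.85
  [4.5→4.75]: (171.7+159.2)/2 × 0.25 = 41.3625
  [4.75→5.75]: (159.2+117.7)/2 × 1 = 138.45
  [5.75→6.75]: (117.7+87.1)/2 × 1 = 102.4
  [6.75→8.75]: (87.1+47.6)/2 × 2 = 134.7
  Sum = 2244.5625 ng/mL·h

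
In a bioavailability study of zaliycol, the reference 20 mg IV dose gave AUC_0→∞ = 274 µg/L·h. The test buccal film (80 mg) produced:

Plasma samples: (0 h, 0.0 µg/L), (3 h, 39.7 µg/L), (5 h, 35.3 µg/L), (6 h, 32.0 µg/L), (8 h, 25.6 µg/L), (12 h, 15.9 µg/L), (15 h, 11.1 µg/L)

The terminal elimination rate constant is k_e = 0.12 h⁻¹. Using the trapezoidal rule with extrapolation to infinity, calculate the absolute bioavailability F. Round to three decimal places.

F = 0.403

Trapezoidal AUC_0→15 (buccal film):
  [0→3]: (0.0+39.7)/2 × 3 = 59.55
  [3→5]: (39.7+35.3)/2 × 2 = 75.0
  [5→6]: (35.3+32.0)/2 × 1 = 33.65
  [6→8]: (32.0+25.6)/2 × 2 = 57.6
  [8→12]: (25.6+15.9)/2 × 4 = 83.0
  [12→15]: (15.9+11.1)/2 × 3 = 40.5
  Sum = 349.3 µg/L·h
Tail: C_last/k_e = 11.1/0.12 = 92.500
AUC_0→∞ (buccal film) = 349.3 + 92.500 = 441.8 µg/L·h
F = (AUC_ev/D_ev)/(AUC_iv/D_iv) = (441.8/80)/(274/20) = 5.5225/13.7 = 0.4031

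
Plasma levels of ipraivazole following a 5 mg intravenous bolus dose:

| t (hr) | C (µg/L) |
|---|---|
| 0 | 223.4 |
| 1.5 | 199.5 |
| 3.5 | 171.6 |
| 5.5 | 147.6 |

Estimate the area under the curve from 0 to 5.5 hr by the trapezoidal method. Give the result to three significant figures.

Trapezoidal AUC_0→5.5:
  [0→1.5]: (223.4+199.5)/2 × 1.5 = 317.175
  [1.5→3.5]: (199.5+171.6)/2 × 2 = 371.1
  [3.5→5.5]: (171.6+147.6)/2 × 2 = 319.2
  Sum = 1007.475 µg/L·hr

AUC = 1010 µg/L·hr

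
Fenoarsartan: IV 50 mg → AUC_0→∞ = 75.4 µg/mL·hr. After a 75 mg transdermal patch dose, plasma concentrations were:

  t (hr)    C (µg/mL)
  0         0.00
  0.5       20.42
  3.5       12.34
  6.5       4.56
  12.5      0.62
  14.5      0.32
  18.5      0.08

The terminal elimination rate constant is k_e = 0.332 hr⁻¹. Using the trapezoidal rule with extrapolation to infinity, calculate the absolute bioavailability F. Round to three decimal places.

Trapezoidal AUC_0→18.5 (transdermal patch):
  [0→0.5]: (0.00+20.42)/2 × 0.5 = 5.105
  [0.5→3.5]: (20.42+12.34)/2 × 3 = 49.14
  [3.5→6.5]: (12.34+4.56)/2 × 3 = 25.35
  [6.5→12.5]: (4.56+0.62)/2 × 6 = 15.54
  [12.5→14.5]: (0.62+0.32)/2 × 2 = 0.94
  [14.5→18.5]: (0.32+0.08)/2 × 4 = 0.8
  Sum = 96.875 µg/mL·hr
Tail: C_last/k_e = 0.08/0.332 = 0.241
AUC_0→∞ (transdermal patch) = 96.875 + 0.241 = 97.116 µg/mL·hr
F = (AUC_ev/D_ev)/(AUC_iv/D_iv) = (97.116/75)/(75.4/50) = 1.29488/1.508 = 0.8587

F = 0.859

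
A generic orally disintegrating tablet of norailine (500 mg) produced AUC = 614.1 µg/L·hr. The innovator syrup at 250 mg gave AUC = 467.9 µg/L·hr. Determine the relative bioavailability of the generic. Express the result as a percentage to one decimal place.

F_rel = 65.6%

F_rel = (AUC_test/D_test) / (AUC_ref/D_ref)
      = (614.1/500) / (467.9/250)
      = 1.2282 / 1.8716 = 0.6562 = 65.62%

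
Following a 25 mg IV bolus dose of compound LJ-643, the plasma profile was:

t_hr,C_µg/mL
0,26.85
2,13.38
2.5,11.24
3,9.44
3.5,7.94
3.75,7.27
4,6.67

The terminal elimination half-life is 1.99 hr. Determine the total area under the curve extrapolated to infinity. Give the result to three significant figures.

Trapezoidal AUC_0→4:
  [0→2]: (26.85+13.38)/2 × 2 = 40.23
  [2→2.5]: (13.38+11.24)/2 × 0.5 = 6.155
  [2.5→3]: (11.24+9.44)/2 × 0.5 = 5.17
  [3→3.5]: (9.44+7.94)/2 × 0.5 = 4.345
  [3.5→3.75]: (7.94+7.27)/2 × 0.25 = 1.90125
  [3.75→4]: (7.27+6.67)/2 × 0.25 = 1.7425
  Sum = 59.54375 µg/mL·hr
k_e = ln2 / t½ = 0.693147 / 1.99 = 0.3483 hr^-1
Extrapolated tail: C_last / k_e = 6.67 / 0.3483 = 19.150
AUC_0→∞ = 59.54375 + 19.150 = 78.69375 µg/mL·hr

AUC = 78.7 µg/mL·hr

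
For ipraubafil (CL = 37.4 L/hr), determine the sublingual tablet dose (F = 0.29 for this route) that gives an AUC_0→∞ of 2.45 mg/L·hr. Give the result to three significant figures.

Dose = CL × AUC_0→∞ / F
     = 37.4 × 2.45 / 0.29 = 315.966 mg

Dose = 316 mg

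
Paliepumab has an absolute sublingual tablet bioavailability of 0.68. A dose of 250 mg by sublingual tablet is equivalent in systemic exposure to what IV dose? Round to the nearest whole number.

Systemic exposure from an extravascular dose = F × D_ev, so the equivalent IV dose is F × D_ev.
D_iv = F × D_ev = 0.68 × 250 = 170 mg

D_iv = 170 mg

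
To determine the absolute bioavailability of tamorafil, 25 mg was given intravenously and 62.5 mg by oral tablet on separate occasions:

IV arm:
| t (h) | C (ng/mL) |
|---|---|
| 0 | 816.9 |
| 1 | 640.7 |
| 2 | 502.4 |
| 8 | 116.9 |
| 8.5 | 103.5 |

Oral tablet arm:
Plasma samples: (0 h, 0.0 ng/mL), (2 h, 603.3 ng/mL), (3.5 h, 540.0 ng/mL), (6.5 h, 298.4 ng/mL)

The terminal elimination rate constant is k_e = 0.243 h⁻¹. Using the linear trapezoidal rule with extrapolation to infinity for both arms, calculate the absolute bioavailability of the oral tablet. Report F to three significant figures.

Trapezoidal AUC_0→8.5 (IV):
  [0→1]: (816.9+640.7)/2 × 1 = 728.8
  [1→2]: (640.7+502.4)/2 × 1 = 571.55
  [2→8]: (502.4+116.9)/2 × 6 = 1857.9
  [8→8.5]: (116.9+103.5)/2 × 0.5 = 55.1
  Sum = 3213.35 ng/mL·h
IV tail: 103.5/0.243 = 425.926; AUC_iv,0→∞ = 3213.35 + 425.926 = 3639.276 ng/mL·h
Trapezoidal AUC_0→6.5 (oral tablet):
  [0→2]: (0.0+603.3)/2 × 2 = 603.3
  [2→3.5]: (603.3+540.0)/2 × 1.5 = 857.475
  [3.5→6.5]: (540.0+298.4)/2 × 3 = 1257.6
  Sum = 2718.375 ng/mL·h
oral tablet tail: 298.4/0.243 = 1227.984; AUC_ev,0→∞ = 2718.375 + 1227.984 = 3946.359 ng/mL·h
F = (AUC_ev/D_ev)/(AUC_iv/D_iv) = (3946.359/62.5)/(3639.276/25) = 63.141744/145.57104 = 0.4338

F = 0.434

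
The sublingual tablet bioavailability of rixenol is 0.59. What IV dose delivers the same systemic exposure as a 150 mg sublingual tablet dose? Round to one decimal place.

D_iv = 88.5 mg

Systemic exposure from an extravascular dose = F × D_ev, so the equivalent IV dose is F × D_ev.
D_iv = F × D_ev = 0.59 × 150 = 88.5 mg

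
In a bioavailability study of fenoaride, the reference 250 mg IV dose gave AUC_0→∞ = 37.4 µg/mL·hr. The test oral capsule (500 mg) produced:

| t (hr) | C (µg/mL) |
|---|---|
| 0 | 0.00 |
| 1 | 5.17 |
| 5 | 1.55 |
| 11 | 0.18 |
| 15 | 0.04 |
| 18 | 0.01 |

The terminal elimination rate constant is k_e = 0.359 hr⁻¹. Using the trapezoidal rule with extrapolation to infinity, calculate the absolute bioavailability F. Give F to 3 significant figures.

Trapezoidal AUC_0→18 (oral capsule):
  [0→1]: (0.00+5.17)/2 × 1 = 2.585
  [1→5]: (5.17+1.55)/2 × 4 = 13.44
  [5→11]: (1.55+0.18)/2 × 6 = 5.19
  [11→15]: (0.18+0.04)/2 × 4 = 0.44
  [15→18]: (0.04+0.01)/2 × 3 = 0.075
  Sum = 21.73 µg/mL·hr
Tail: C_last/k_e = 0.01/0.359 = 0.028
AUC_0→∞ (oral capsule) = 21.73 + 0.028 = 21.758 µg/mL·hr
F = (AUC_ev/D_ev)/(AUC_iv/D_iv) = (21.758/500)/(37.4/250) = 0.043516/0.1496 = 0.2909

F = 0.291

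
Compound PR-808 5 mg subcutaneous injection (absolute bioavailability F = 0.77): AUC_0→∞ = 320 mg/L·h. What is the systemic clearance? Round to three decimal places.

CL = F × Dose / AUC_0→∞
   = 0.77 × 5 / 320 = 0.01203125 L/h

CL = 0.012 L/h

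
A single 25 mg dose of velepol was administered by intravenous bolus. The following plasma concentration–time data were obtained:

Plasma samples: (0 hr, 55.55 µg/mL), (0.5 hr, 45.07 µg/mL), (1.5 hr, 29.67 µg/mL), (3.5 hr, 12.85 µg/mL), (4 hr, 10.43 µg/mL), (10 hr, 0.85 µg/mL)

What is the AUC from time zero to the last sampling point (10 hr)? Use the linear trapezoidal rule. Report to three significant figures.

AUC = 145 µg/mL·hr

Trapezoidal AUC_0→10:
  [0→0.5]: (55.55+45.07)/2 × 0.5 = 25.155
  [0.5→1.5]: (45.07+29.67)/2 × 1 = 37.37
  [1.5→3.5]: (29.67+12.85)/2 × 2 = 42.52
  [3.5→4]: (12.85+10.43)/2 × 0.5 = 5.82
  [4→10]: (10.43+0.85)/2 × 6 = 33.84
  Sum = 144.705 µg/mL·hr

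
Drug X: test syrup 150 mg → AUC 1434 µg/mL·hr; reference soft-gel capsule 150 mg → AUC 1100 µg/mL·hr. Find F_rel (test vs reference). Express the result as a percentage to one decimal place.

F_rel = 130.4%

F_rel = (AUC_test/D_test) / (AUC_ref/D_ref)
      = (1434/150) / (1100/150)
      = 9.56 / 7.33333 = 1.3036 = 130.36%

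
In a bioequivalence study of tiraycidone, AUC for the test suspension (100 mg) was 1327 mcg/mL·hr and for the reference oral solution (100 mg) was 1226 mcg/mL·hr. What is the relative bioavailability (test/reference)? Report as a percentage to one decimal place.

F_rel = 108.2%

F_rel = (AUC_test/D_test) / (AUC_ref/D_ref)
      = (1327/100) / (1226/100)
      = 13.27 / 12.26 = 1.0824 = 108.24%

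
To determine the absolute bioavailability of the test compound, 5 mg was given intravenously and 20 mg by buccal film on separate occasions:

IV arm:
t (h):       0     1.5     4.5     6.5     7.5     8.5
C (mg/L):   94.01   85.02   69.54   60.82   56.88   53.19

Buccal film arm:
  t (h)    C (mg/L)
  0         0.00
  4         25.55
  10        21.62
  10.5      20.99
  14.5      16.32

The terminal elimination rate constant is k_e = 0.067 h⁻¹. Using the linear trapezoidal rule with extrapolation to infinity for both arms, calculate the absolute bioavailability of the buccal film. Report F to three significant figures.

Trapezoidal AUC_0→8.5 (IV):
  [0→1.5]: (94.01+85.02)/2 × 1.5 = 134.2725
  [1.5→4.5]: (85.02+69.54)/2 × 3 = 231.84
  [4.5→6.5]: (69.54+60.82)/2 × 2 = 130.36
  [6.5→7.5]: (60.82+56.88)/2 × 1 = 58.85
  [7.5→8.5]: (56.88+53.19)/2 × 1 = 55.035
  Sum = 610.3575 mg/L·h
IV tail: 53.19/0.067 = 793.881; AUC_iv,0→∞ = 610.3575 + 793.881 = 1404.2385 mg/L·h
Trapezoidal AUC_0→14.5 (buccal film):
  [0→4]: (0.00+25.55)/2 × 4 = 51.1
  [4→10]: (25.55+21.62)/2 × 6 = 141.51
  [10→10.5]: (21.62+20.99)/2 × 0.5 = 10.6525
  [10.5→14.5]: (20.99+16.32)/2 × 4 = 74.62
  Sum = 277.8825 mg/L·h
buccal film tail: 16.32/0.067 = 243.582; AUC_ev,0→∞ = 277.8825 + 243.582 = 521.4645 mg/L·h
F = (AUC_ev/D_ev)/(AUC_iv/D_iv) = (521.4645/20)/(1404.2385/5) = 26.073225/280.8477 = 0.0928

F = 0.0928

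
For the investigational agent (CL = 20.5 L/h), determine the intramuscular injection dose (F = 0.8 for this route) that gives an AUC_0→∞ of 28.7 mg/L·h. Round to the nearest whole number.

Dose = CL × AUC_0→∞ / F
     = 20.5 × 28.7 / 0.8 = 735.4375 mg

Dose = 735 mg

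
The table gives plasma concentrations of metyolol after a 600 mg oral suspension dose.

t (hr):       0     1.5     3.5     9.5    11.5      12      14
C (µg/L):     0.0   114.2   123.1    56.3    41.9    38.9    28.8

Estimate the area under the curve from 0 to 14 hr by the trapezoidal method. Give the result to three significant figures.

AUC = 1050 µg/L·hr

Trapezoidal AUC_0→14:
  [0→1.5]: (0.0+114.2)/2 × 1.5 = 85.65
  [1.5→3.5]: (114.2+123.1)/2 × 2 = 237.3
  [3.5→9.5]: (123.1+56.3)/2 × 6 = 538.2
  [9.5→11.5]: (56.3+41.9)/2 × 2 = 98.2
  [11.5→12]: (41.9+38.9)/2 × 0.5 = 20.2
  [12→14]: (38.9+28.8)/2 × 2 = 67.7
  Sum = 1047.25 µg/L·hr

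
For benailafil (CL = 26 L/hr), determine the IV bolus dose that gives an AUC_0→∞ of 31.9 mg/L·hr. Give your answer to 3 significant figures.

Dose = 829 mg

Dose_iv = CL × AUC_0→∞
     = 26 × 31.9 = 829.4 mg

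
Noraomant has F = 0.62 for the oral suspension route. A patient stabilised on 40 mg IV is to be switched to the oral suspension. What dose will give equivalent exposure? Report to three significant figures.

D_oral = 64.5 mg

For equal systemic exposure: F × D_ev = D_iv
D_ev = D_iv / F = 40 / 0.62 = 64.5161 mg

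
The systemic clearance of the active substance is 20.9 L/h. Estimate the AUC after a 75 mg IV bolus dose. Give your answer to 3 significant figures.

AUC_0→∞ = Dose_iv / CL
        = 75 / 20.9 = 3.58852 mg/L·h

AUC = 3.59 mg/L·h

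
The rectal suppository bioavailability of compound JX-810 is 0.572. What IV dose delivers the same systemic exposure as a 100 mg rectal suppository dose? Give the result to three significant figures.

Systemic exposure from an extravascular dose = F × D_ev, so the equivalent IV dose is F × D_ev.
D_iv = F × D_ev = 0.572 × 100 = 57.2 mg

D_iv = 57.2 mg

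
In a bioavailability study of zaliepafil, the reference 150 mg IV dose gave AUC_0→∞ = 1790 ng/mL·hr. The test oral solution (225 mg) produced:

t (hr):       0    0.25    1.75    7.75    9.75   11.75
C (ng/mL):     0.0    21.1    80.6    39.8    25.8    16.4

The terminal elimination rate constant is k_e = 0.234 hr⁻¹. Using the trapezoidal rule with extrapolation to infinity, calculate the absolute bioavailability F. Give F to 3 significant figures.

F = 0.230

Trapezoidal AUC_0→11.75 (oral solution):
  [0→0.25]: (0.0+21.1)/2 × 0.25 = 2.6375
  [0.25→1.75]: (21.1+80.6)/2 × 1.5 = 76.275
  [1.75→7.75]: (80.6+39.8)/2 × 6 = 361.2
  [7.75→9.75]: (39.8+25.8)/2 × 2 = 65.6
  [9.75→11.75]: (25.8+16.4)/2 × 2 = 42.2
  Sum = 547.9125 ng/mL·hr
Tail: C_last/k_e = 16.4/0.234 = 70.085
AUC_0→∞ (oral solution) = 547.9125 + 70.085 = 617.9975 ng/mL·hr
F = (AUC_ev/D_ev)/(AUC_iv/D_iv) = (617.9975/225)/(1790/150) = 2.74666/11.9333 = 0.2302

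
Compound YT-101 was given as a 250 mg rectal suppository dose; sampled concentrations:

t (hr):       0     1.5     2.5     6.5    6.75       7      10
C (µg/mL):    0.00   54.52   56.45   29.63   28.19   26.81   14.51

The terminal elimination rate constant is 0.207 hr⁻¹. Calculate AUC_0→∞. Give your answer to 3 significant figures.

AUC = 415 µg/mL·hr

Trapezoidal AUC_0→10:
  [0→1.5]: (0.00+54.52)/2 × 1.5 = 40.89
  [1.5→2.5]: (54.52+56.45)/2 × 1 = 55.485
  [2.5→6.5]: (56.45+29.63)/2 × 4 = 172.16
  [6.5→6.75]: (29.63+28.19)/2 × 0.25 = 7.2275
  [6.75→7]: (28.19+26.81)/2 × 0.25 = 6.875
  [7→10]: (26.81+14.51)/2 × 3 = 61.98
  Sum = 344.6175 µg/mL·hr
Extrapolated tail: C_last / k_e = 14.51 / 0.207 = 70.097
AUC_0→∞ = 344.6175 + 70.097 = 414.7145 µg/mL·hr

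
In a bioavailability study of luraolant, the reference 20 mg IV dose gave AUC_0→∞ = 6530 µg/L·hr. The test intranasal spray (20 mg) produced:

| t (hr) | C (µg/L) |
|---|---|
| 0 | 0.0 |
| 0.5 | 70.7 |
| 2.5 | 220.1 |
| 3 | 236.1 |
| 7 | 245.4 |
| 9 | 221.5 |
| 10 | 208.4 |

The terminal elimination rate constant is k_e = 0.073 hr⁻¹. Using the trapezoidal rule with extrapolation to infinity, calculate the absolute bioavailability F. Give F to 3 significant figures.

Trapezoidal AUC_0→10 (intranasal spray):
  [0→0.5]: (0.0+70.7)/2 × 0.5 = 17.675
  [0.5→2.5]: (70.7+220.1)/2 × 2 = 290.8
  [2.5→3]: (220.1+236.1)/2 × 0.5 = 114.05
  [3→7]: (236.1+245.4)/2 × 4 = 963.0
  [7→9]: (245.4+221.5)/2 × 2 = 466.9
  [9→10]: (221.5+208.4)/2 × 1 = 214.95
  Sum = 2067.375 µg/L·hr
Tail: C_last/k_e = 208.4/0.073 = 2854.795
AUC_0→∞ (intranasal spray) = 2067.375 + 2854.795 = 4922.17 µg/L·hr
F = (AUC_ev/D_ev)/(AUC_iv/D_iv) = (4922.17/20)/(6530/20) = 246.1085/326.5 = 0.7538

F = 0.754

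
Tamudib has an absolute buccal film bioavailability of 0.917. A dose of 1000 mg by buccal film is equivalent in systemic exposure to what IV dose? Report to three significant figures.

Systemic exposure from an extravascular dose = F × D_ev, so the equivalent IV dose is F × D_ev.
D_iv = F × D_ev = 0.917 × 1000 = 917 mg

D_iv = 917 mg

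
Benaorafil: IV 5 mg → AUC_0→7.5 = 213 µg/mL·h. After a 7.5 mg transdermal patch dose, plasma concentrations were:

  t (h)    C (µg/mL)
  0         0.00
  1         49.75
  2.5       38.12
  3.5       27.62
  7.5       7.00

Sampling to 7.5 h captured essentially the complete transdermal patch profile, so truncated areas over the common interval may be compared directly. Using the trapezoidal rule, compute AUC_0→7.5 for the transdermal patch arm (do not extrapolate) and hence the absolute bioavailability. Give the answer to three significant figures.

Trapezoidal AUC_0→7.5 (transdermal patch):
  [0→1]: (0.00+49.75)/2 × 1 = 24.875
  [1→2.5]: (49.75+38.12)/2 × 1.5 = 65.9025
  [2.5→3.5]: (38.12+27.62)/2 × 1 = 32.87
  [3.5→7.5]: (27.62+7.00)/2 × 4 = 69.24
  Sum = 192.8875 µg/mL·h
F = (AUC_ev/D_ev)/(AUC_iv/D_iv) = (192.8875/7.5)/(213/5) = 25.7183/42.6 = 0.6037

F = 0.604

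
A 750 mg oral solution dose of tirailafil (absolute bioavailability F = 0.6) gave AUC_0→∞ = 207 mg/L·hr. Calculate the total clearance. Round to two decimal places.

CL = F × Dose / AUC_0→∞
   = 0.6 × 750 / 207 = 2.17391 L/hr

CL = 2.17 L/hr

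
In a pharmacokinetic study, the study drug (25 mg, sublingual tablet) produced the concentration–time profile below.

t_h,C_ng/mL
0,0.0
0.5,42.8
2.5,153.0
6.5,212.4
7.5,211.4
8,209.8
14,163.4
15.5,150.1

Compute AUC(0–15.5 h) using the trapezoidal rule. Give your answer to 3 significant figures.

Trapezoidal AUC_0→15.5:
  [0→0.5]: (0.0+42.8)/2 × 0.5 = 10.7
  [0.5→2.5]: (42.8+153.0)/2 × 2 = 195.8
  [2.5→6.5]: (153.0+212.4)/2 × 4 = 730.8
  [6.5→7.5]: (212.4+211.4)/2 × 1 = 211.9
  [7.5→8]: (211.4+209.8)/2 × 0.5 = 105.3
  [8→14]: (209.8+163.4)/2 × 6 = 1119.6
  [14→15.5]: (163.4+150.1)/2 × 1.5 = 235.125
  Sum = 2609.225 ng/mL·h

AUC = 2610 ng/mL·h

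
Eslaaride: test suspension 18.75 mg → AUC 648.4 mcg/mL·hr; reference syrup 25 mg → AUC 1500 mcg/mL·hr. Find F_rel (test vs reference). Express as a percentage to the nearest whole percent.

F_rel = (AUC_test/D_test) / (AUC_ref/D_ref)
      = (648.4/18.75) / (1500/25)
      = 34.5813 / 60 = 0.5764 = 57.64%

F_rel = 58%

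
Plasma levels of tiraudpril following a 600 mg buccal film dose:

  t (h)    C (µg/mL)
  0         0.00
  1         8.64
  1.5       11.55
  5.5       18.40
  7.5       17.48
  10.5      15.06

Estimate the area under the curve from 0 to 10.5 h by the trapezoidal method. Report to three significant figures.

Trapezoidal AUC_0→10.5:
  [0→1]: (0.00+8.64)/2 × 1 = 4.32
  [1→1.5]: (8.64+11.55)/2 × 0.5 = 5.0475
  [1.5→5.5]: (11.55+18.40)/2 × 4 = 59.9
  [5.5→7.5]: (18.40+17.48)/2 × 2 = 35.88
  [7.5→10.5]: (17.48+15.06)/2 × 3 = 48.81
  Sum = 153.9575 µg/mL·h

AUC = 154 µg/mL·h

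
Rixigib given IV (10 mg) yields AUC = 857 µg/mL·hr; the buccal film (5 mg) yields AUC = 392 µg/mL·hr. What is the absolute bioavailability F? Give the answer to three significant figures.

F = 0.915

F = (AUC_ev / D_ev) / (AUC_iv / D_iv)
  = (392/5) / (857/10)
  = 78.4 / 85.7 = 0.9148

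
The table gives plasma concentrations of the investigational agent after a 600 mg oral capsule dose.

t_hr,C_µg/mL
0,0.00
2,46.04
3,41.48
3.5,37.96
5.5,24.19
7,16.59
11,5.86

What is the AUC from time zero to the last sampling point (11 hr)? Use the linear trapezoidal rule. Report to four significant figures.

Trapezoidal AUC_0→11:
  [0→2]: (0.00+46.04)/2 × 2 = 46.04
  [2→3]: (46.04+41.48)/2 × 1 = 43.76
  [3→3.5]: (41.48+37.96)/2 × 0.5 = 19.86
  [3.5→5.5]: (37.96+24.19)/2 × 2 = 62.15
  [5.5→7]: (24.19+16.59)/2 × 1.5 = 30.585
  [7→11]: (16.59+5.86)/2 × 4 = 44.9
  Sum = 247.295 µg/mL·hr

AUC = 247.3 µg/mL·hr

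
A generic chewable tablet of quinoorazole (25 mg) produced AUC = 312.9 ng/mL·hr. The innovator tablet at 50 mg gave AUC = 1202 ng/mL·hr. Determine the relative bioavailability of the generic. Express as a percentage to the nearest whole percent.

F_rel = (AUC_test/D_test) / (AUC_ref/D_ref)
      = (312.9/25) / (1202/50)
      = 12.516 / 24.04 = 0.5206 = 52.06%

F_rel = 52%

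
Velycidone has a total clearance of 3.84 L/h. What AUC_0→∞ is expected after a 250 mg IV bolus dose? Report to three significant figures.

AUC_0→∞ = Dose_iv / CL
        = 250 / 3.84 = 65.1042 mg/L·h

AUC = 65.1 mg/L·h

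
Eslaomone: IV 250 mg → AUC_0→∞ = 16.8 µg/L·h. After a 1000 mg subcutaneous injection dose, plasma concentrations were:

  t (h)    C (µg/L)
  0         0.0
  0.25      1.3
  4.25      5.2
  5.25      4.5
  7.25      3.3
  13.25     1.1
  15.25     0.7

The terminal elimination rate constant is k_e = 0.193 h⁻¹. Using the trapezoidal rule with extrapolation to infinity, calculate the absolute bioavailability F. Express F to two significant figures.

F = 0.66

Trapezoidal AUC_0→15.25 (subcutaneous injection):
  [0→0.25]: (0.0+1.3)/2 × 0.25 = 0.1625
  [0.25→4.25]: (1.3+5.2)/2 × 4 = 13.0
  [4.25→5.25]: (5.2+4.5)/2 × 1 = 4.85
  [5.25→7.25]: (4.5+3.3)/2 × 2 = 7.8
  [7.25→13.25]: (3.3+1.1)/2 × 6 = 13.2
  [13.25→15.25]: (1.1+0.7)/2 × 2 = 1.8
  Sum = 40.8125 µg/L·h
Tail: C_last/k_e = 0.7/0.193 = 3.627
AUC_0→∞ (subcutaneous injection) = 40.8125 + 3.627 = 44.4395 µg/L·h
F = (AUC_ev/D_ev)/(AUC_iv/D_iv) = (44.4395/1000)/(16.8/250) = 0.0444395/0.0672 = 0.6613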